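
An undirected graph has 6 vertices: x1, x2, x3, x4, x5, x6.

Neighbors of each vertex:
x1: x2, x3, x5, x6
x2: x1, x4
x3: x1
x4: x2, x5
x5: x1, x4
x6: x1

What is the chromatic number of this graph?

2

x1 and x2 are adjacent, so at least 2 colors are needed.
A valid assignment using 2 colors: x1=1, x2=2, x3=2, x4=1, x5=2, x6=2. Each edge has distinct colors on its endpoints.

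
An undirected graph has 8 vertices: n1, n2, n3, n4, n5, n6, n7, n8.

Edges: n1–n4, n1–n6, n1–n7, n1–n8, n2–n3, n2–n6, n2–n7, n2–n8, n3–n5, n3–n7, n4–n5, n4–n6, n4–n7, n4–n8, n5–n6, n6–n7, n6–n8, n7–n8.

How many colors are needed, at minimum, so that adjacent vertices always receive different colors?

5

n1, n4, n6, n7, n8 form a clique, so at least 5 colors are needed.
A valid assignment using 5 colors: n1=5, n2=3, n3=2, n4=3, n5=1, n6=2, n7=1, n8=4. No two adjacent vertices share a color.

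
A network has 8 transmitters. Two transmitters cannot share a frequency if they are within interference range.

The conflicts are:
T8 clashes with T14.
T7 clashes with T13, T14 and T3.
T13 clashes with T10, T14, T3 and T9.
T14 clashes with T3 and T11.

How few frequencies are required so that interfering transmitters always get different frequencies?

T7, T13, T14, T3 pairwise conflict, so at least 4 frequencies are needed.
A valid assignment using 4 frequencies: T8=2, T7=4, T13=2, T10=1, T14=1, T3=3, T9=1, T11=2. No two conflicting transmitters share a frequency.

4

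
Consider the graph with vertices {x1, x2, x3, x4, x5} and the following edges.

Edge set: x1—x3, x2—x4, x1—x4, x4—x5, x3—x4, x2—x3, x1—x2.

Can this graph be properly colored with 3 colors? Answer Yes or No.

No

x1, x2, x3, x4 are pairwise adjacent (a clique of size 4), so at least 4 colors are needed.
So 3 colors are not enough.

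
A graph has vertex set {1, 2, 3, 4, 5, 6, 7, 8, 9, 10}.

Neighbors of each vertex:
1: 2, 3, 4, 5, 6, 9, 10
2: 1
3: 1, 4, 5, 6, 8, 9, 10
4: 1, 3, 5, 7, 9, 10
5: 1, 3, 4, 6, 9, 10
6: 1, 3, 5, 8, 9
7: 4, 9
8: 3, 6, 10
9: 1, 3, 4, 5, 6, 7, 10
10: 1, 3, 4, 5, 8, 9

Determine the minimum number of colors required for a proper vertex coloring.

6

1, 3, 4, 5, 9, 10 are mutually adjacent (a clique of size 6), so at least 6 colors are needed.
One proper 6-coloring: 1=a, 2=b, 3=b, 4=f, 5=e, 6=d, 7=a, 8=a, 9=c, 10=d. Every edge joins two different colors.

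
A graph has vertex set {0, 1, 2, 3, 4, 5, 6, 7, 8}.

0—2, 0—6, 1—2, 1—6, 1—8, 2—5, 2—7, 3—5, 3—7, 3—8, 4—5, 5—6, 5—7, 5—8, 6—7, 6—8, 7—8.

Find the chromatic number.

4

3, 5, 7, 8 form a clique, so at least 4 colors are needed.
A valid assignment using 4 colors: 0=red, 1=red, 2=green, 3=green, 4=blue, 5=red, 6=green, 7=blue, 8=yellow. Every edge joins two different colors.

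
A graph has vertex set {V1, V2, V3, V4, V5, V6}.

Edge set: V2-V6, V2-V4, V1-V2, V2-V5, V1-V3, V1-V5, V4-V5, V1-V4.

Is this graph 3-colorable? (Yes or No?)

V1, V2, V4, V5 are pairwise adjacent (a clique of size 4), so at least 4 colors are needed.
So 3 colors are not enough.

No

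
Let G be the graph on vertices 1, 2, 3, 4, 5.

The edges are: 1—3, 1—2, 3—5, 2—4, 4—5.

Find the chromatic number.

3

The cycle 1-3-5-4-2-1 has odd length 5, so it cannot be 2-colored; at least 3 colors are needed.
3 colors suffice: color a → {1, 5}; color b → {3, 4}; color c → {2}. Each edge has distinct colors on its endpoints.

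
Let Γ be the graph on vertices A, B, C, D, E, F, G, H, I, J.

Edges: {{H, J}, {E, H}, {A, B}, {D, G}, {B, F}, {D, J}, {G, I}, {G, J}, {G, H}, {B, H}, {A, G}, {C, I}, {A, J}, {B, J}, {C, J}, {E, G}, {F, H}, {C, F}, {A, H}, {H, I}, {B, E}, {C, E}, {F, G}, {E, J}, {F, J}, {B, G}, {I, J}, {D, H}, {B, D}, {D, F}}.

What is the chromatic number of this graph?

B, D, F, G, H, J are mutually adjacent (a clique of size 6), so at least 6 colors are needed.
One proper 6-coloring: A=5, B=4, C=2, D=6, E=5, F=5, G=2, H=3, I=4, J=1. Every edge joins two different colors.

6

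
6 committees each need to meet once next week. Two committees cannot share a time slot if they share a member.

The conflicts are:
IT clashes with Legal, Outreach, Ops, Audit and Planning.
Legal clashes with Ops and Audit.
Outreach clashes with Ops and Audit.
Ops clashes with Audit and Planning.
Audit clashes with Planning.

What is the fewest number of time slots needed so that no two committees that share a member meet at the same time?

IT, Legal, Ops, Audit are mutually in conflict, so at least 4 time slots are needed.
A valid assignment using 4 time slots: IT=2, Legal=4, Outreach=4, Ops=1, Audit=3, Planning=4. No two conflicting committees share a time slot.

4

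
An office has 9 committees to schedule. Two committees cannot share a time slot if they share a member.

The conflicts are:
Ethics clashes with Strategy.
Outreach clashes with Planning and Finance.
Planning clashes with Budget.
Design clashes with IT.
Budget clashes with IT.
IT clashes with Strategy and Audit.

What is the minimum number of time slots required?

Outreach and Finance conflict, so at least 2 time slots are needed.
2 time slots suffice: time slot 1 → {Ethics, Planning, Finance, IT}; time slot 2 → {Outreach, Design, Budget, Strategy, Audit}. Every pair that conflicts lands in different time slots.

2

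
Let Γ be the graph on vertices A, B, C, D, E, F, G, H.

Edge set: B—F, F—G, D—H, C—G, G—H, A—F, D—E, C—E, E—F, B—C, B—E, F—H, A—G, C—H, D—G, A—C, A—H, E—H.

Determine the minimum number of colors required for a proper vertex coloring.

4

A, F, G, H are mutually adjacent (a clique of size 4), so at least 4 colors are needed.
One proper 4-coloring: A=yellow, B=red, C=blue, D=blue, E=green, F=blue, G=green, H=red. Every edge joins two different colors.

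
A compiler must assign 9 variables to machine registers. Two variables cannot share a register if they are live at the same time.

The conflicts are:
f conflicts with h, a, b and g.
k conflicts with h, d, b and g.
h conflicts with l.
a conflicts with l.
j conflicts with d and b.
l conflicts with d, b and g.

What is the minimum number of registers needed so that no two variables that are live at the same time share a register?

a and l conflict, so at least 2 registers are needed.
2 registers suffice: register 1 → {f, k, j, l}; register 2 → {h, a, d, b, g}. No two conflicting variables share a register.

2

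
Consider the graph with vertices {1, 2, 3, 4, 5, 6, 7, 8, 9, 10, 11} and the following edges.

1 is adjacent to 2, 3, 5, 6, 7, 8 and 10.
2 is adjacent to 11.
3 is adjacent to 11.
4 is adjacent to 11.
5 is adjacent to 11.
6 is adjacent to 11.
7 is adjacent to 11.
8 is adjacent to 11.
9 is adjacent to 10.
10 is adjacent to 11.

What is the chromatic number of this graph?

3 and 11 are adjacent, so at least 2 colors are needed.
2 colors suffice: color red → {1, 9, 11}; color blue → {2, 3, 4, 5, 6, 7, 8, 10}. Each edge has distinct colors on its endpoints.

2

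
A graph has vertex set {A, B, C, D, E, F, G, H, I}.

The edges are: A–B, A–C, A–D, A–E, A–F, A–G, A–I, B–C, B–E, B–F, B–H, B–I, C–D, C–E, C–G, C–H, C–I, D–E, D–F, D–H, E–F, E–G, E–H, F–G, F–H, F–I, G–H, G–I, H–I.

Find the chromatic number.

4

B, C, E, H form a clique, so at least 4 colors are needed.
4 colors suffice: color red → {C, F}; color blue → {E, I}; color green → {A, H}; color yellow → {B, D, G}. Every edge joins two different colors.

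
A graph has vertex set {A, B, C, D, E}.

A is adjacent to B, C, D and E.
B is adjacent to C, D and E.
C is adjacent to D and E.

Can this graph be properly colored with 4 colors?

Yes

The chromatic number is 4. A, B, C, D are pairwise adjacent (a clique of size 4), so at least 4 colors are needed.
One proper 4-coloring: A=1, B=2, C=3, D=4, E=4.
That is already a proper 4-coloring.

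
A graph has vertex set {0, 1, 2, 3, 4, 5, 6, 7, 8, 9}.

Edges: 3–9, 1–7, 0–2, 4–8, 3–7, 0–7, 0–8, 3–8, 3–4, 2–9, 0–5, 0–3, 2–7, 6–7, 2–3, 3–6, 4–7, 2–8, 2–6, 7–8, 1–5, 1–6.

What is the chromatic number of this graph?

5

0, 2, 3, 7, 8 are pairwise adjacent (a clique of size 5), so at least 5 colors are needed.
One proper 5-coloring: 0=purple, 1=red, 2=green, 3=red, 4=green, 5=blue, 6=yellow, 7=blue, 8=yellow, 9=blue. Each edge has distinct colors on its endpoints.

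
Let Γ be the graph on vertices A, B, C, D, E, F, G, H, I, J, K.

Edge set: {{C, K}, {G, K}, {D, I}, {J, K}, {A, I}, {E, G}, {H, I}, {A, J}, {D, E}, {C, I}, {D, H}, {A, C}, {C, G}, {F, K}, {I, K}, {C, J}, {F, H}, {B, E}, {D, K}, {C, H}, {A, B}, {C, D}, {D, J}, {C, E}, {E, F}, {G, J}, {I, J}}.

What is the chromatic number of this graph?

5

C, D, I, J, K are pairwise adjacent (a clique of size 5), so at least 5 colors are needed.
A valid assignment using 5 colors: A=3, B=1, C=1, D=3, E=2, F=1, G=3, H=2, I=5, J=2, K=4. Every edge joins two different colors.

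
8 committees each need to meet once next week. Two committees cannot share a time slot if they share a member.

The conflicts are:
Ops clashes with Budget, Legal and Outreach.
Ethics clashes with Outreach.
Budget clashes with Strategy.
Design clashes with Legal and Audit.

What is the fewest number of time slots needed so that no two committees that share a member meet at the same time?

2

Design and Audit conflict, so at least 2 time slots are needed.
Using 2 time slots: Ops=1, Ethics=1, Budget=2, Strategy=1, Design=1, Legal=2, Audit=2, Outreach=2. No two conflicting committees share a time slot.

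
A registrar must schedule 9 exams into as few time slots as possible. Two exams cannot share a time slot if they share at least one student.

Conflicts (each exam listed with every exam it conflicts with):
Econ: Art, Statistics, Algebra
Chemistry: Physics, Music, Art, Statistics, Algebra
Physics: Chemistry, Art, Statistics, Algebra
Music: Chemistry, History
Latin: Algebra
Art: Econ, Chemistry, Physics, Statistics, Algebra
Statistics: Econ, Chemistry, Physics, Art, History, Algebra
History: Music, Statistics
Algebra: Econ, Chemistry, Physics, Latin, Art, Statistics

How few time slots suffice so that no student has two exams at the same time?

Chemistry, Physics, Art, Statistics, Algebra are mutually in conflict, so at least 5 time slots are needed.
Using 5 time slots: Econ=3, Chemistry=3, Physics=5, Music=1, Latin=2, Art=4, Statistics=2, History=3, Algebra=1. Every pair that conflicts lands in different time slots.

5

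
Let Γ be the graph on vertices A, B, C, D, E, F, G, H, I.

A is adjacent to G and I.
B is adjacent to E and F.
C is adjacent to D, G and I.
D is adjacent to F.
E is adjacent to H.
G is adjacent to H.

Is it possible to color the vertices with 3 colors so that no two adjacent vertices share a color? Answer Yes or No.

The chromatic number is 3. The cycle D-C-G-H-E-B-F-D has odd length 7, so it cannot be 2-colored; at least 3 colors are needed.
3 colors suffice: color 1 → {A, B, C, H}; color 2 → {E, F, G, I}; color 3 → {D}.
That is already a proper 3-coloring.

Yes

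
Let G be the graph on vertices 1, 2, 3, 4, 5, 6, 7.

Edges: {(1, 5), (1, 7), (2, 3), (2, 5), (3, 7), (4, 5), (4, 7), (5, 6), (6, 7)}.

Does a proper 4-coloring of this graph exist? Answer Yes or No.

The chromatic number is 3. The cycle 4-7-3-2-5-4 has odd length 5, so it cannot be 2-colored; at least 3 colors are needed.
3 colors suffice: color a → {5, 7}; color b → {1, 3, 4, 6}; color c → {2}.
Since 4 ≥ 3, a proper 4-coloring certainly exists.

Yes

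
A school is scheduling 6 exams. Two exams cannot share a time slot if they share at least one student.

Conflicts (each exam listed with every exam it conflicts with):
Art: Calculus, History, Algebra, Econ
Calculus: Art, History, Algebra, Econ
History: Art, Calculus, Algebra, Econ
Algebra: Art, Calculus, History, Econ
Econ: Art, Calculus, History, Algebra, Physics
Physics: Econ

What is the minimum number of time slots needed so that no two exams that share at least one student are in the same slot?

Art, Calculus, History, Algebra, Econ are mutually in conflict, so at least 5 time slots are needed.
Using 5 time slots: Art=2, Calculus=4, History=5, Algebra=3, Econ=1, Physics=2. Each listed conflict is separated.

5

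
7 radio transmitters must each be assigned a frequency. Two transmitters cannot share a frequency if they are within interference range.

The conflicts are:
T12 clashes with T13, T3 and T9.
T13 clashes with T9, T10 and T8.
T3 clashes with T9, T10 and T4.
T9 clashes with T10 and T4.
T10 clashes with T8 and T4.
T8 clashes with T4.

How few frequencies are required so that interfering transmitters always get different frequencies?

4

T3, T9, T10, T4 are mutually in conflict, so at least 4 frequencies are needed.
4 frequencies suffice: frequency 1 → {T12, T10}; frequency 2 → {T9, T8}; frequency 3 → {T13, T4}; frequency 4 → {T3}. No two conflicting transmitters share a frequency.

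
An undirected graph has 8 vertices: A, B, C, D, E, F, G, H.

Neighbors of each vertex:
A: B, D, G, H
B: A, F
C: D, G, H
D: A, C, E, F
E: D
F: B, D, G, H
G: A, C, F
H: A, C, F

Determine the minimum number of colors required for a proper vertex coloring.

2

C and G are adjacent, so at least 2 colors are needed.
2 colors suffice: A=1, B=2, C=1, D=2, E=1, F=1, G=2, H=2. Each edge has distinct colors on its endpoints.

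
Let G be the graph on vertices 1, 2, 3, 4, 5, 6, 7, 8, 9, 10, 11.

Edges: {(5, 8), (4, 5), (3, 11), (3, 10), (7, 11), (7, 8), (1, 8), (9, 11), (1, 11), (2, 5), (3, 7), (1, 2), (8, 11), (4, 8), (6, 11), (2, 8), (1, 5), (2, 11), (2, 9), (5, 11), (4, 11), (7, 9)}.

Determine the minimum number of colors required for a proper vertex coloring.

1, 2, 5, 8, 11 form a clique, so at least 5 colors are needed.
5 colors suffice: color a → {10, 11}; color b → {3, 6, 8, 9}; color c → {5, 7}; color d → {2, 4}; color e → {1}. No two adjacent vertices share a color.

5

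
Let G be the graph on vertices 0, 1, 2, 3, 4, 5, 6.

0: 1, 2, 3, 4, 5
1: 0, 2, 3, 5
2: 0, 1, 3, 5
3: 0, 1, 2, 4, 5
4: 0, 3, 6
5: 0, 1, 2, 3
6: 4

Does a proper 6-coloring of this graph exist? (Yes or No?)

Yes

The chromatic number is 5. 0, 1, 2, 3, 5 are mutually adjacent (a clique of size 5), so at least 5 colors are needed.
5 colors suffice: color a → {3, 6}; color b → {0}; color c → {2, 4}; color d → {1}; color e → {5}.
Since 6 ≥ 5, a proper 6-coloring certainly exists.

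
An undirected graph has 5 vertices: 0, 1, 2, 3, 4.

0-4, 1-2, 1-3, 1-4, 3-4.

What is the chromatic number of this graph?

3

1, 3, 4 are mutually adjacent, so at least 3 colors are needed.
3 colors suffice: color a → {0, 1}; color b → {2, 4}; color c → {3}. No two adjacent vertices share a color.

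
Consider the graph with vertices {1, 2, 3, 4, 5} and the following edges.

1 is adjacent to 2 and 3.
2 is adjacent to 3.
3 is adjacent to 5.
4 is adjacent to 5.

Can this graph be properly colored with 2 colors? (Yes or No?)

No

1, 2, 3 are mutually adjacent, so at least 3 colors are needed.
So 2 colors are not enough.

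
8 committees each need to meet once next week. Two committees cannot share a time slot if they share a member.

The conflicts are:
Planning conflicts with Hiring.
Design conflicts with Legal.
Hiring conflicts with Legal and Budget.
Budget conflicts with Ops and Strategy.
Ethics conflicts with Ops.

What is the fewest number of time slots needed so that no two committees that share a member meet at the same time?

2

Budget and Strategy conflict, so at least 2 time slots are needed.
2 time slots suffice: time slot 1 → {Planning, Legal, Budget, Ethics}; time slot 2 → {Design, Hiring, Ops, Strategy}. Each listed conflict is separated.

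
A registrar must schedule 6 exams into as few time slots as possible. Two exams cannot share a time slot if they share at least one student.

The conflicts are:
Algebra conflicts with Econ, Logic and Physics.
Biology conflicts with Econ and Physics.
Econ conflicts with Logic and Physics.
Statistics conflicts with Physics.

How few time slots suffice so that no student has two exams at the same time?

Biology, Econ, Physics all conflict with each other, so at least 3 time slots are needed.
3 time slots suffice: time slot 1 → {Logic, Physics}; time slot 2 → {Econ, Statistics}; time slot 3 → {Algebra, Biology}. Each listed conflict is separated.

3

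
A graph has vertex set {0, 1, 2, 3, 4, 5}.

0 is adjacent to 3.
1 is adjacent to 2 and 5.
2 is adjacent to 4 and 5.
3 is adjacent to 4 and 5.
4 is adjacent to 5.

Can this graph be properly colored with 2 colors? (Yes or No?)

No

2, 4, 5 are pairwise adjacent, so at least 3 colors are needed.
So 2 colors are not enough.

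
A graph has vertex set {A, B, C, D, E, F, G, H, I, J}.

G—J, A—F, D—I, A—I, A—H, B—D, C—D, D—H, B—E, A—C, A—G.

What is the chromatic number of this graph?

2

A and F are adjacent, so at least 2 colors are needed.
2 colors suffice: A=1, B=2, C=2, D=1, E=1, F=2, G=2, H=2, I=2, J=1. Each edge has distinct colors on its endpoints.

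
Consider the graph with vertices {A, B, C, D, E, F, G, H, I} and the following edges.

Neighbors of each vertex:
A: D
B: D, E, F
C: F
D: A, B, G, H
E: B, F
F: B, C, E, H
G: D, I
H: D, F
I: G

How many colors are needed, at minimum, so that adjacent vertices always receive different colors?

3

B, E, F are mutually adjacent, so at least 3 colors are needed.
3 colors suffice: color 1 → {D, F, I}; color 2 → {A, B, C, G, H}; color 3 → {E}. Each edge has distinct colors on its endpoints.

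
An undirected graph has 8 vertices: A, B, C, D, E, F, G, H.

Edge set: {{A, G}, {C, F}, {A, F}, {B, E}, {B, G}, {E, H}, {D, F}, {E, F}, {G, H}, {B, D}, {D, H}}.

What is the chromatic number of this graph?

3

The cycle F-A-G-B-D-F has odd length 5, so it cannot be 2-colored; at least 3 colors are needed.
A valid assignment using 3 colors: A=2, B=2, C=2, D=3, E=3, F=1, G=1, H=2. Each edge has distinct colors on its endpoints.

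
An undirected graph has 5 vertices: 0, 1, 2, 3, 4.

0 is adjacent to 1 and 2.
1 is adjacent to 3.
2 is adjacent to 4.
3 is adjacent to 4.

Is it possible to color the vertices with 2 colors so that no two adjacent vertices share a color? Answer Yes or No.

No

The cycle 1-0-2-4-3-1 has odd length 5, so it cannot be 2-colored; at least 3 colors are needed.
So 2 colors are not enough.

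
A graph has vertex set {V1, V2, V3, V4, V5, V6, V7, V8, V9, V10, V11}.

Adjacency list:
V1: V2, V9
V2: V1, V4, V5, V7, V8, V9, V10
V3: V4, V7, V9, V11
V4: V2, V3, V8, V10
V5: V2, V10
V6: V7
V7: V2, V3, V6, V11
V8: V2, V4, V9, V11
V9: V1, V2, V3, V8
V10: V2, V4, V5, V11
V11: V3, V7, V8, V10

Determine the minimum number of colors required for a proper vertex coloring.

3

V2, V5, V10 are mutually adjacent, so at least 3 colors are needed.
One proper 3-coloring: V1=2, V2=1, V3=2, V4=3, V5=3, V6=1, V7=3, V8=2, V9=3, V10=2, V11=1. No two adjacent vertices share a color.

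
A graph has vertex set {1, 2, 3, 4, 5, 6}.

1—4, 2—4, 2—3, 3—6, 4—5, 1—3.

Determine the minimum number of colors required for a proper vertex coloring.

2

1 and 3 are adjacent, so at least 2 colors are needed.
2 colors suffice: color red → {3, 4}; color blue → {1, 2, 5, 6}. Each edge has distinct colors on its endpoints.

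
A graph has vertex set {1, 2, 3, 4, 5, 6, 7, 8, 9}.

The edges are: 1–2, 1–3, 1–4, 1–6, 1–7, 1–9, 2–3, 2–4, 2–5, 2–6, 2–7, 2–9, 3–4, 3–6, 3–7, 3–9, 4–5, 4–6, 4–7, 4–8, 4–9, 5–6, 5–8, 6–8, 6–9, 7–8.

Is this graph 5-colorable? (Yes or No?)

No

1, 2, 3, 4, 6, 9 are mutually adjacent (a clique of size 6), so at least 6 colors are needed.
So 5 colors are not enough.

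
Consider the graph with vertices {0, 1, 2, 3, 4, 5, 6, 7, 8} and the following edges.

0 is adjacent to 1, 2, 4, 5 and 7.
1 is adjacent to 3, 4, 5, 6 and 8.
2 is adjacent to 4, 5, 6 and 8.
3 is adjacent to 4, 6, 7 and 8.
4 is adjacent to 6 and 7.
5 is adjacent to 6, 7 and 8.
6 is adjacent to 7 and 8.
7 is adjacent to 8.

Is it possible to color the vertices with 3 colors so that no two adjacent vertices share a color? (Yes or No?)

1, 5, 6, 8 are pairwise adjacent (a clique of size 4), so at least 4 colors are needed.
So 3 colors are not enough.

No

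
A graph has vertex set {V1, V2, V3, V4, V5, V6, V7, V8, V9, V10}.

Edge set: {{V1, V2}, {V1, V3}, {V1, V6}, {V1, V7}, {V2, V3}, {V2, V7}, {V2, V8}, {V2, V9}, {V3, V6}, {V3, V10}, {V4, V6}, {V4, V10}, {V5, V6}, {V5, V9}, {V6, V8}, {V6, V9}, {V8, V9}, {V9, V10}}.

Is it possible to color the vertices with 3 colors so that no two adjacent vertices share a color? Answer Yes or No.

The chromatic number is 3. V1, V2, V7 are pairwise adjacent, so at least 3 colors are needed.
One proper 3-coloring: V1=3, V2=1, V3=2, V4=2, V5=3, V6=1, V7=2, V8=3, V9=2, V10=1.
That is already a proper 3-coloring.

Yes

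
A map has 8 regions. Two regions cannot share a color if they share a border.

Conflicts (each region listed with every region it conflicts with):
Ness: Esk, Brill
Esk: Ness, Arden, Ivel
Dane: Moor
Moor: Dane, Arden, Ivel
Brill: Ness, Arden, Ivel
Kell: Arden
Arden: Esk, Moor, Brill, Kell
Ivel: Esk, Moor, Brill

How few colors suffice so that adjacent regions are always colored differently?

2

Brill and Ivel conflict, so at least 2 colors are needed.
2 colors suffice: Ness=1, Esk=2, Dane=1, Moor=2, Brill=2, Kell=2, Arden=1, Ivel=1. Every pair that conflicts lands in different colors.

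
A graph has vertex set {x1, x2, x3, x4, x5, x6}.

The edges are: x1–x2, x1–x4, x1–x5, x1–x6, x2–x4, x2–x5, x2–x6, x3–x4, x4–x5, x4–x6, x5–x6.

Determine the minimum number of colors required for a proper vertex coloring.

x1, x2, x4, x5, x6 are mutually adjacent (a clique of size 5), so at least 5 colors are needed.
5 colors suffice: color 1 → {x4}; color 2 → {x1, x3}; color 3 → {x2}; color 4 → {x5}; color 5 → {x6}. No two adjacent vertices share a color.

5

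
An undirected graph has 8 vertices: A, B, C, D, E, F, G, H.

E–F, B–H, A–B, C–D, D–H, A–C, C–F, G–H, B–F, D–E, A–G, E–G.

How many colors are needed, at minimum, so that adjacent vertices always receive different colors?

3

The cycle D-C-A-G-E-D has odd length 5, so it cannot be 2-colored; at least 3 colors are needed.
3 colors suffice: A=1, B=3, C=3, D=2, E=1, F=2, G=2, H=1. Every edge joins two different colors.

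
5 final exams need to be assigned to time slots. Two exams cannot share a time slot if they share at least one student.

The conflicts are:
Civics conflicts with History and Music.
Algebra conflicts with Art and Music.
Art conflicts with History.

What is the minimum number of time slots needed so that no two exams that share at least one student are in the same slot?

3

The cycle Art-Algebra-Music-Civics-History-Art has odd length 5, so it cannot be 2-colored; at least 3 time slots are needed.
3 time slots suffice: time slot 1 → {History, Music}; time slot 2 → {Civics, Algebra}; time slot 3 → {Art}. Every pair that conflicts lands in different time slots.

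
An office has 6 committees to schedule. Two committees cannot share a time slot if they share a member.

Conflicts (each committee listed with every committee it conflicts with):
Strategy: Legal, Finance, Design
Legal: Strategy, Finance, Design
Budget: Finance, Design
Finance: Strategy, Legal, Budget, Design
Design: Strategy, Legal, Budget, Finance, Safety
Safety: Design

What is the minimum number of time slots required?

4

Strategy, Legal, Finance, Design all conflict with each other, so at least 4 time slots are needed.
4 time slots suffice: time slot 1 → {Design}; time slot 2 → {Finance, Safety}; time slot 3 → {Legal, Budget}; time slot 4 → {Strategy}. Every pair that conflicts lands in different time slots.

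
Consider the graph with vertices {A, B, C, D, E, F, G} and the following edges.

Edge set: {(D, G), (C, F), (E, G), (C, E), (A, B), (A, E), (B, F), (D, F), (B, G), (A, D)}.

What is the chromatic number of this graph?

3

The cycle E-C-F-B-G-E has odd length 5, so it cannot be 2-colored; at least 3 colors are needed.
One proper 3-coloring: A=2, B=3, C=2, D=3, E=1, F=1, G=2. No two adjacent vertices share a color.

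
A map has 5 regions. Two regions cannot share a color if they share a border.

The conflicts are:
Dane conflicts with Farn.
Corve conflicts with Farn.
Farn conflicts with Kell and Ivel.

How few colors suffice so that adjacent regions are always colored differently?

2

Farn and Ivel conflict, so at least 2 colors are needed.
2 colors suffice: Dane=2, Corve=2, Farn=1, Kell=2, Ivel=2. No two conflicting regions share a color.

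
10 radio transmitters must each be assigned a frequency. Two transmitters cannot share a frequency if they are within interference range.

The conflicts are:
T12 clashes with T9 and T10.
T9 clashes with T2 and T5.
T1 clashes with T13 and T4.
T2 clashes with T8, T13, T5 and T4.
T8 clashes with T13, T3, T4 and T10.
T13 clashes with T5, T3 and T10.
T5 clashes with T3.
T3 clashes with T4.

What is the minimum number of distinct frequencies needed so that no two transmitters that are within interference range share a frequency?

3

T8, T13, T10 are mutually in conflict, so at least 3 frequencies are needed.
3 frequencies suffice: T12=2, T9=1, T1=2, T2=3, T8=2, T13=1, T5=2, T3=3, T4=1, T10=3. Every pair that conflicts lands in different frequencies.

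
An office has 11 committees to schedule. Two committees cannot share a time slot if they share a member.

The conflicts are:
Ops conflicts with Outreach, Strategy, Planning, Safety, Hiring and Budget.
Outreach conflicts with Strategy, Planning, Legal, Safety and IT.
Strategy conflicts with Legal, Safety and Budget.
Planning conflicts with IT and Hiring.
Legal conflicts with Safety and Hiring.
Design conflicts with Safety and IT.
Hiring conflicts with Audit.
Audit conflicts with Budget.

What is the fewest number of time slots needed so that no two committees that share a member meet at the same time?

Outreach, Strategy, Legal, Safety are mutually in conflict, so at least 4 time slots are needed.
4 time slots suffice: Ops=2, Outreach=1, Strategy=3, Planning=3, Legal=2, Design=1, Safety=4, IT=2, Hiring=1, Audit=2, Budget=1. No two conflicting committees share a time slot.

4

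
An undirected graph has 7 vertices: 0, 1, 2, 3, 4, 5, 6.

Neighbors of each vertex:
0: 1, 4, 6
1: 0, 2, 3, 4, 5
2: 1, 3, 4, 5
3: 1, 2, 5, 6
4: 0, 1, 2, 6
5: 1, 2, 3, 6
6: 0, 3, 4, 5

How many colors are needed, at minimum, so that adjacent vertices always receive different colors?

4

1, 2, 3, 5 are pairwise adjacent (a clique of size 4), so at least 4 colors are needed.
4 colors suffice: 0=green, 1=red, 2=green, 3=yellow, 4=blue, 5=blue, 6=red. Every edge joins two different colors.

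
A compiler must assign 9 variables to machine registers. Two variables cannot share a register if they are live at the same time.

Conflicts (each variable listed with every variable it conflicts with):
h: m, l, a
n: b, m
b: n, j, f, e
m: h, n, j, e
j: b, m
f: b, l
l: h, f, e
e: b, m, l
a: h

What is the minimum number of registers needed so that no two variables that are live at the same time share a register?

m and j conflict, so at least 2 registers are needed.
Using 2 registers: h=2, n=2, b=1, m=1, j=2, f=2, l=1, e=2, a=1. Each listed conflict is separated.

2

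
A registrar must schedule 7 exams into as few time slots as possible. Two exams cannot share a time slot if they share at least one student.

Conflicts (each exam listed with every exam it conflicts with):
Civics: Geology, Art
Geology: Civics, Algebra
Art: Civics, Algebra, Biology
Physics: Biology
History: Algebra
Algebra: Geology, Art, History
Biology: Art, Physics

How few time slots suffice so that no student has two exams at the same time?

2

History and Algebra conflict, so at least 2 time slots are needed.
2 time slots suffice: time slot 1 → {Civics, Algebra, Biology}; time slot 2 → {Geology, Art, Physics, History}. Every pair that conflicts lands in different time slots.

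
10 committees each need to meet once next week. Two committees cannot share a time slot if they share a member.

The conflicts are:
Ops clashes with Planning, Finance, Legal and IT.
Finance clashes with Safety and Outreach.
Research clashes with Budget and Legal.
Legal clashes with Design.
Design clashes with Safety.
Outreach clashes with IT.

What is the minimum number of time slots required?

The cycle Design-Legal-Ops-Finance-Safety-Design has odd length 5, so it cannot be 2-colored; at least 3 time slots are needed.
3 time slots suffice: time slot 1 → {Ops, Research, Design, Outreach}; time slot 2 → {Planning, Finance, Budget, Legal, IT}; time slot 3 → {Safety}. No two conflicting committees share a time slot.

3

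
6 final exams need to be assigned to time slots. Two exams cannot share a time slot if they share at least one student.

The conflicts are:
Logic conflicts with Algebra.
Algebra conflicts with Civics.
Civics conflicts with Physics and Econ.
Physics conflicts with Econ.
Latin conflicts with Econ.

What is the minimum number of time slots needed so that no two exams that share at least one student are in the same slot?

3

Civics, Physics, Econ all conflict with each other, so at least 3 time slots are needed.
Using 3 time slots: Logic=1, Algebra=2, Civics=1, Physics=3, Latin=1, Econ=2. Each listed conflict is separated.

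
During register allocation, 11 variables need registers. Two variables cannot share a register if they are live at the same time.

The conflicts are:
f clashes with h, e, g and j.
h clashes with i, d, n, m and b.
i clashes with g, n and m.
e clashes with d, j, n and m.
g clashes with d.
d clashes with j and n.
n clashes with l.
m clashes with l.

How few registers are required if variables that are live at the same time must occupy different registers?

h, i, m pairwise conflict, so at least 3 registers are needed.
3 registers suffice: register 1 → {h, e, g, l}; register 2 → {f, i, d, b}; register 3 → {j, n, m}. Every pair that conflicts lands in different registers.

3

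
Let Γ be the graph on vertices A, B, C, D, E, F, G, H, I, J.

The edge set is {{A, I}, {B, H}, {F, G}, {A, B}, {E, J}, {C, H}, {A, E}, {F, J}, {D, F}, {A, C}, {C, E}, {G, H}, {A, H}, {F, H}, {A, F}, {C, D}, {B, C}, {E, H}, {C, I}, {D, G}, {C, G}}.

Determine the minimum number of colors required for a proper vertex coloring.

A, C, E, H are pairwise adjacent (a clique of size 4), so at least 4 colors are needed.
4 colors suffice: color 1 → {C, F}; color 2 → {D, H, I, J}; color 3 → {A, G}; color 4 → {B, E}. Each edge has distinct colors on its endpoints.

4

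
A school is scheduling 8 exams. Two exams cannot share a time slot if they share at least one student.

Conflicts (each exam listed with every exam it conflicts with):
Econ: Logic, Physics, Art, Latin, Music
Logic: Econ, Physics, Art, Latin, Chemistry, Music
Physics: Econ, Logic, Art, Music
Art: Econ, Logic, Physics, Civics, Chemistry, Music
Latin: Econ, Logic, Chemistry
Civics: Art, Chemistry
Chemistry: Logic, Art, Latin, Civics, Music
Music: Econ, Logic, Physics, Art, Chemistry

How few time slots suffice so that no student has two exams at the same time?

5

Econ, Logic, Physics, Art, Music are mutually in conflict, so at least 5 time slots are needed.
5 time slots suffice: Econ=4, Logic=1, Physics=5, Art=2, Latin=2, Civics=1, Chemistry=4, Music=3. Each listed conflict is separated.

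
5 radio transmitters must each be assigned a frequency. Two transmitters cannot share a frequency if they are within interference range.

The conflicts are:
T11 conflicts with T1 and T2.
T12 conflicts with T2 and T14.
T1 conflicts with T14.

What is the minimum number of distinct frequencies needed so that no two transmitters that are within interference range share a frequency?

3

The cycle T2-T11-T1-T14-T12-T2 has odd length 5, so it cannot be 2-colored; at least 3 frequencies are needed.
3 frequencies suffice: T11=2, T12=3, T1=1, T2=1, T14=2. Each listed conflict is separated.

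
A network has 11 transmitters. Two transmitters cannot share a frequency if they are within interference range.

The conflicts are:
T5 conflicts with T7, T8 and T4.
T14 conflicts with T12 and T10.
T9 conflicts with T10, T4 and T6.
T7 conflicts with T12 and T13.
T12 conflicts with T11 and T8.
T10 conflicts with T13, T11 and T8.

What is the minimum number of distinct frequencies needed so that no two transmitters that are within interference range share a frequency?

The cycle T7-T12-T14-T10-T13-T7 has odd length 5, so it cannot be 2-colored; at least 3 frequencies are needed.
3 frequencies suffice: frequency 1 → {T5, T12, T10, T6}; frequency 2 → {T14, T9, T7, T11, T8}; frequency 3 → {T13, T4}. No two conflicting transmitters share a frequency.

3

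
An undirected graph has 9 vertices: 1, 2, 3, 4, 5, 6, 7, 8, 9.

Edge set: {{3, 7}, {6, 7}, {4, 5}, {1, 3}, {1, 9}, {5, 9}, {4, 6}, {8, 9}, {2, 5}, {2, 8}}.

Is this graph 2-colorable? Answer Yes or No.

No

The cycle 6-4-5-9-1-3-7-6 has odd length 7, so it cannot be 2-colored; at least 3 colors are needed.
So 2 colors are not enough.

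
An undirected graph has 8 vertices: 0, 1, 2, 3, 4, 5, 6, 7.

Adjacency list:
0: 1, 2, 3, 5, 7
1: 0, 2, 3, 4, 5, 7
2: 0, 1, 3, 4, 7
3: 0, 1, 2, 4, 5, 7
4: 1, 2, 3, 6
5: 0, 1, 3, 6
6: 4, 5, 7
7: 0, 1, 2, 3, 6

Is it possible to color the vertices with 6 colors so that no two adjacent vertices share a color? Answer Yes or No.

Yes

The chromatic number is 5. 0, 1, 2, 3, 7 form a clique, so at least 5 colors are needed.
5 colors suffice: color a → {1, 6}; color b → {3}; color c → {2, 5}; color d → {4, 7}; color e → {0}.
Since 6 ≥ 5, a proper 6-coloring certainly exists.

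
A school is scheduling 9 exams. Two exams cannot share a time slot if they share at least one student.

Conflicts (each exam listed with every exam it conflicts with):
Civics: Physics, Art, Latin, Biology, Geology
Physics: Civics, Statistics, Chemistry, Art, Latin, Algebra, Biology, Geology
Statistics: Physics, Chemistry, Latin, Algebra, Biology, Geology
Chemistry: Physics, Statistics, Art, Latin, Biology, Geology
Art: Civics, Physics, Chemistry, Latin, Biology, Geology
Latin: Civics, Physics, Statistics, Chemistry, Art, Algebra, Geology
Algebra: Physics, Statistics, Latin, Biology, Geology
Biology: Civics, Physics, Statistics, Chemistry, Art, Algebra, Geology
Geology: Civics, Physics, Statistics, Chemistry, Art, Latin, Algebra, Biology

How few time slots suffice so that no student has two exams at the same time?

5

Civics, Physics, Art, Biology, Geology pairwise conflict, so at least 5 time slots are needed.
5 time slots suffice: time slot 1 → {Geology}; time slot 2 → {Physics}; time slot 3 → {Latin, Biology}; time slot 4 → {Statistics, Art}; time slot 5 → {Civics, Chemistry, Algebra}. Every pair that conflicts lands in different time slots.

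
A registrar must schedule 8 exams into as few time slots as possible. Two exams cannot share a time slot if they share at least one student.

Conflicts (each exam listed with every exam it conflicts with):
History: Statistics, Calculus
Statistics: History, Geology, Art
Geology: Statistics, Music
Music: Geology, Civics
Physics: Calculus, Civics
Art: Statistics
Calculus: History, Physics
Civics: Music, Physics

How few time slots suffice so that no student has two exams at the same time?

3

The cycle Statistics-Geology-Music-Civics-Physics-Calculus-History-Statistics has odd length 7, so it cannot be 2-colored; at least 3 time slots are needed.
Using 3 time slots: History=2, Statistics=1, Geology=3, Music=2, Physics=2, Art=2, Calculus=1, Civics=1. Every pair that conflicts lands in different time slots.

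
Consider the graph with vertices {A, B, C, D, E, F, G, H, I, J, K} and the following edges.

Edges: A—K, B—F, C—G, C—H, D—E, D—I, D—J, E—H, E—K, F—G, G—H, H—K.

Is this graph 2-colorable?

C, G, H form a triangle, so at least 3 colors are needed.
So 2 colors are not enough.

No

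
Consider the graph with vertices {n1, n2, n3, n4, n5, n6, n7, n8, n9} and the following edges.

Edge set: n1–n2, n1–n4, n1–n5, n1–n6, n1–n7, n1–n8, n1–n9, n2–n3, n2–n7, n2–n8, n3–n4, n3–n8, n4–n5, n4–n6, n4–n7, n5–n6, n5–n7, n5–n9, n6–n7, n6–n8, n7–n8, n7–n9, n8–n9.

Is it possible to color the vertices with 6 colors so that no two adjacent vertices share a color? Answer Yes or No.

Yes

The chromatic number is 5. n1, n4, n5, n6, n7 are pairwise adjacent (a clique of size 5), so at least 5 colors are needed.
One proper 5-coloring: n1=R, n2=Y, n3=R, n4=G, n5=P, n6=Y, n7=B, n8=G, n9=Y.
Since 6 ≥ 5, a proper 6-coloring certainly exists.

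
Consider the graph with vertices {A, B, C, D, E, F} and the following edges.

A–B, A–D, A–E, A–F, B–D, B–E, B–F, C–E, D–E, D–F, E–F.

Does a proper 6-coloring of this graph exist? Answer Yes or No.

Yes

The chromatic number is 5. A, B, D, E, F form a clique, so at least 5 colors are needed.
5 colors suffice: A=5, B=4, C=2, D=2, E=1, F=3.
Since 6 ≥ 5, a proper 6-coloring certainly exists.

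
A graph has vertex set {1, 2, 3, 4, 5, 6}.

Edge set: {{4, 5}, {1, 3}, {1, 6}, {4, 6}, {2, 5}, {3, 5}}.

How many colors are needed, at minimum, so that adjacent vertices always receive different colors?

The cycle 6-1-3-5-4-6 has odd length 5, so it cannot be 2-colored; at least 3 colors are needed.
3 colors suffice: 1=green, 2=blue, 3=blue, 4=blue, 5=red, 6=red. Each edge has distinct colors on its endpoints.

3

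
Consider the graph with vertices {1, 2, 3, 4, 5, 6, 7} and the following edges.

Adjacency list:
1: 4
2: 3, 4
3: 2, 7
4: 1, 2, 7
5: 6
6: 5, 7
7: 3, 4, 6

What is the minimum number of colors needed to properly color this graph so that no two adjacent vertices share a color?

2

5 and 6 are adjacent, so at least 2 colors are needed.
2 colors suffice: color a → {3, 4, 6}; color b → {1, 2, 5, 7}. Every edge joins two different colors.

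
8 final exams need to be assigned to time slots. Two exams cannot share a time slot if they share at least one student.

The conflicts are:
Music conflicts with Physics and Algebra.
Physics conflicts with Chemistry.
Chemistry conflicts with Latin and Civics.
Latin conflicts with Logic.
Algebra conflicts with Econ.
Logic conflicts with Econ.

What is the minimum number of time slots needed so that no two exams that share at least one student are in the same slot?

The cycle Physics-Chemistry-Latin-Logic-Econ-Algebra-Music-Physics has odd length 7, so it cannot be 2-colored; at least 3 time slots are needed.
3 time slots suffice: time slot 1 → {Music, Chemistry, Logic}; time slot 2 → {Physics, Latin, Civics, Econ}; time slot 3 → {Algebra}. Every pair that conflicts lands in different time slots.

3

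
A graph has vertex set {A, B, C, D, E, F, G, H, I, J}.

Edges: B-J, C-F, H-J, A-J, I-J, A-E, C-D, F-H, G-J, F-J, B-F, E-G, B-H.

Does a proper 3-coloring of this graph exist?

No

B, F, H, J form a clique, so at least 4 colors are needed.
So 3 colors are not enough.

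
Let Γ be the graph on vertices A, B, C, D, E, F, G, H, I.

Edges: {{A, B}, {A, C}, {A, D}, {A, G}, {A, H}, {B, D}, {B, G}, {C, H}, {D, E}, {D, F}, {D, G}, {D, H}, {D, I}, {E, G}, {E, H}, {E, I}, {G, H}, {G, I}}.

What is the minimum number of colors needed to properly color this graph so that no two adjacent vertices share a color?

D, E, G, I are pairwise adjacent (a clique of size 4), so at least 4 colors are needed.
4 colors suffice: color red → {C, D}; color blue → {F, G}; color green → {B, H, I}; color yellow → {A, E}. Every edge joins two different colors.

4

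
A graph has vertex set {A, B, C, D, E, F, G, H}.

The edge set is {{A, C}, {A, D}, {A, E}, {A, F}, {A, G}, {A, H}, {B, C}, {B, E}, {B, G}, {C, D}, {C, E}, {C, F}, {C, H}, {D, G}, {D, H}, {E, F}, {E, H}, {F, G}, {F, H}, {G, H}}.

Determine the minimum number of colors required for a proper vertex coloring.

5

A, C, E, F, H are pairwise adjacent (a clique of size 5), so at least 5 colors are needed.
One proper 5-coloring: A=3, B=1, C=2, D=4, E=4, F=5, G=2, H=1. Every edge joins two different colors.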